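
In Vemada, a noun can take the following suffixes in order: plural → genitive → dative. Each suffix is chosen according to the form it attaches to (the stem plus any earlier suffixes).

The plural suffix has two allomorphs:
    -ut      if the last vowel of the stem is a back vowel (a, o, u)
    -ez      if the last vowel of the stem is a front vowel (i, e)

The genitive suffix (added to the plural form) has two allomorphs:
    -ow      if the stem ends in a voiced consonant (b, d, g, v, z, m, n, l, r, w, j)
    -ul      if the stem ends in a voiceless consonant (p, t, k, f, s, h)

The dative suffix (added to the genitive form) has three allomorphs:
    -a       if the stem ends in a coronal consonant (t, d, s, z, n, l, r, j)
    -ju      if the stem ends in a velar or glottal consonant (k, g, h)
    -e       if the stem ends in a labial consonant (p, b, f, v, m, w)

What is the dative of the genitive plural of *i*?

*i*: last vowel = /i/, a front vowel → -ez → *iez*.
The plural form *iez* — final consonant /z/ (voiced) → -ow → *iezow*.
The final consonant of the genitive form *iezow* is /w/, which is labial, so the dative suffix is -e, giving *iezowe*.

iezowe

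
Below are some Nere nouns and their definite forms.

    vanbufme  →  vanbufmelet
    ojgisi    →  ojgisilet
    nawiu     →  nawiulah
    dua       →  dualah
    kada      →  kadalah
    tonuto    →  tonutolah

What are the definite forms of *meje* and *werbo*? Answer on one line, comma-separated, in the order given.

The alternation tracks the last vowel of the stem — -let when the last vowel of the stem is a front vowel (*vanbufme*, *ojgisi*); -lah when the last vowel of the stem is a back vowel (*nawiu*, *dua*, *kada*, *tonuto*).
*meje*: last vowel = /e/, a front vowel → -let → *mejelet*.
*werbo* — last vowel /o/ (a back vowel) → -lah → *werbolah*.

mejelet, werbolah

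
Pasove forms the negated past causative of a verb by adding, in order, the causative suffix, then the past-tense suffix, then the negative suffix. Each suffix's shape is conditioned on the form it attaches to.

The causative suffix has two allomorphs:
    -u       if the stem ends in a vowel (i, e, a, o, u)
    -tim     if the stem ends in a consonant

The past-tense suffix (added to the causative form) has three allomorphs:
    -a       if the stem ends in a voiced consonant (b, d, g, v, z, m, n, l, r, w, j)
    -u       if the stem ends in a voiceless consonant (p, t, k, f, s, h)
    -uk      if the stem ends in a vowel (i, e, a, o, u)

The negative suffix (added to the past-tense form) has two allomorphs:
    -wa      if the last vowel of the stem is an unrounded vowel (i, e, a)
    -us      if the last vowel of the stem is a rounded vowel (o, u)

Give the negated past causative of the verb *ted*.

tedtimawa

*ted* — final sound /d/ (a consonant) → -tim → *tedtim*.
The causative form *tedtim* — final sound /m/ (a voiced consonant) → -a → *tedtima*.
The past-tense form *tedtima*: last vowel = /a/, an unrounded vowel → -wa → *tedtimawa*.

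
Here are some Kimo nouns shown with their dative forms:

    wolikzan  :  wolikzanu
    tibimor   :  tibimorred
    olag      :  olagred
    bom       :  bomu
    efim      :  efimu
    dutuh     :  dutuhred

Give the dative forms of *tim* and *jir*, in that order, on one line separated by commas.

Looking at the final consonant of each stem: -u when the stem ends in a nasal (*wolikzan*, *bom*, *efim*); -red when the stem ends in a non-nasal consonant (*tibimor*, *olag*, *dutuh*).
Since the final consonant of *tim* is /m/ (a nasal), it takes -u, giving *timu*.
*jir* — final consonant /r/ (non-nasal) → -red → *jirred*.

timu, jirred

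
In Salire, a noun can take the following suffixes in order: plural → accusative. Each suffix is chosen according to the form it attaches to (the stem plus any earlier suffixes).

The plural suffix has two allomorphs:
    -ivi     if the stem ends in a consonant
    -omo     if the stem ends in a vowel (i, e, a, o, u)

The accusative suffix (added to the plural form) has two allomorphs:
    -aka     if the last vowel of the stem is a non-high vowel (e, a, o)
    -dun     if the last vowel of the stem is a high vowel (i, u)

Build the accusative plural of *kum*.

*kum*: final sound = /m/, a consonant → -ivi → *kumivi*.
Since the last vowel of the plural form *kumivi* is /i/ (a high vowel), it takes -dun, giving *kumividun*.

kumividun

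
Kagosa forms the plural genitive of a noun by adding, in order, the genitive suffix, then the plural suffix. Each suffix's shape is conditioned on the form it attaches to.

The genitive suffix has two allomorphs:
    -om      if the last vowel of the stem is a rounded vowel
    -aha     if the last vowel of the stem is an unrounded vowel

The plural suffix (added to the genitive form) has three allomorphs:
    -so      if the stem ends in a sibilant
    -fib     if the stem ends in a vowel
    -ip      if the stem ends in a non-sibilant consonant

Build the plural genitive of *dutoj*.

dutojomip

*dutoj* — last vowel /o/ (a rounded vowel) → -om → *dutojom*.
The genitive form *dutojom*: final sound = /m/, a non-sibilant consonant → -ip → *dutojomip*.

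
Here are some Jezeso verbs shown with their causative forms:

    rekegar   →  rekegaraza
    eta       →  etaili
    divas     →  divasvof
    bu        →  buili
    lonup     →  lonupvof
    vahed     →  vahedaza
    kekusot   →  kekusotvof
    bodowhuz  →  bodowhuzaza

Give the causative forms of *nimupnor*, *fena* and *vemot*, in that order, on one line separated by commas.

The alternation tracks the final sound of the stem — -vof when the stem ends in a voiceless consonant (*divas*, *lonup*, *kekusot*); -aza when the stem ends in a voiced consonant (*rekegar*, *vahed*, *bodowhuz*); -ili when the stem ends in a vowel (*eta*, *bu*).
*nimupnor* — final sound /r/ (a voiced consonant) → -aza → *nimupnoraza*.
*fena* — final sound /a/ (a vowel) → -ili → *fenaili*.
*vemot* — final sound /t/ (a voiceless consonant) → -vof → *vemotvof*.

nimupnoraza, fenaili, vemotvof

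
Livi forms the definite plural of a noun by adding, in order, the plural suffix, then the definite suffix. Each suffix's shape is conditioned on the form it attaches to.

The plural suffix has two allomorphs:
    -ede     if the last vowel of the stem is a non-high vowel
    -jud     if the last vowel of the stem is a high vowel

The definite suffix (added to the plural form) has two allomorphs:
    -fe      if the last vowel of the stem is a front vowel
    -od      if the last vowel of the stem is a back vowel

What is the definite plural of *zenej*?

zenejedefe

Since the last vowel of *zenej* is /e/ (a non-high vowel), it takes -ede, giving *zenejede*.
Since the last vowel of the plural form *zenejede* is /e/ (a front vowel), it takes -fe, giving *zenejedefe*.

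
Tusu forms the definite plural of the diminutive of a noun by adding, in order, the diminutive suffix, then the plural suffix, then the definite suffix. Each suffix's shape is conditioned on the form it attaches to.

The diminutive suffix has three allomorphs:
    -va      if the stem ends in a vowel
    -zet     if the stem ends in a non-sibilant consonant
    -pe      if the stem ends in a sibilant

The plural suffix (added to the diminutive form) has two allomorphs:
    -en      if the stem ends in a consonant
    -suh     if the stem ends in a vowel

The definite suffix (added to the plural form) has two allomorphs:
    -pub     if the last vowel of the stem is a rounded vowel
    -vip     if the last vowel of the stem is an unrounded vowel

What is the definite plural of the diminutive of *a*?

avasuhpub

Since the final sound of *a* is /a/ (a vowel), it takes -va, giving *ava*.
The diminutive form *ava* — final sound /a/ (a vowel) → -suh → *avasuh*.
Since the last vowel of the plural form *avasuh* is /u/ (a rounded vowel), it takes -pub, giving *avasuhpub*.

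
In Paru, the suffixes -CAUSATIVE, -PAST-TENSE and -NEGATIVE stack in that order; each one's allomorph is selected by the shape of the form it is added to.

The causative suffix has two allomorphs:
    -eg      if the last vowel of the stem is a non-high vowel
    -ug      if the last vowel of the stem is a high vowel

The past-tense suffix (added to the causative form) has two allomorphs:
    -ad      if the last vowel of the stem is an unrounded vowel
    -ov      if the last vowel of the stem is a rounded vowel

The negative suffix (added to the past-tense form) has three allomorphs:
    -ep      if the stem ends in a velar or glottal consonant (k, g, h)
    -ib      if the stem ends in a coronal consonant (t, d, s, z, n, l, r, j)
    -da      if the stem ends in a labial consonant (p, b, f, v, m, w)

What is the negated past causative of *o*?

*o*: last vowel = /o/, a non-high vowel → -eg → *oeg*.
Since the last vowel of the causative form *oeg* is /e/ (an unrounded vowel), it takes -ad, giving *oegad*.
Since the final consonant of the past-tense form *oegad* is /d/ (coronal), it takes -ib, giving *oegadib*.

oegadib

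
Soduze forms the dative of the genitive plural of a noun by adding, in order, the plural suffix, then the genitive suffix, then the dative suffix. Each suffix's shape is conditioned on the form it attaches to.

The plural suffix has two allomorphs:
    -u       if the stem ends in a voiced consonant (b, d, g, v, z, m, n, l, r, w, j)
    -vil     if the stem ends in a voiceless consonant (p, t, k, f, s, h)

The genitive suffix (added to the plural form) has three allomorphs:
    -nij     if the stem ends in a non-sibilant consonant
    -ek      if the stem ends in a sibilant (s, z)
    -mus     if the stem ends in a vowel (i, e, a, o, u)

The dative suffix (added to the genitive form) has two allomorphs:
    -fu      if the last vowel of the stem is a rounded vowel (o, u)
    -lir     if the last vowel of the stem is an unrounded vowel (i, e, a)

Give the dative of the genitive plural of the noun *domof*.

Since the final consonant of *domof* is /f/ (voiceless), it takes -vil, giving *domofvil*.
The plural form *domofvil* — final sound /l/ (a non-sibilant consonant) → -nij → *domofvilnij*.
The last vowel of the genitive form *domofvilnij* is /i/, which is an unrounded vowel, so the dative suffix is -lir, giving *domofvilnijlir*.

domofvilnijlir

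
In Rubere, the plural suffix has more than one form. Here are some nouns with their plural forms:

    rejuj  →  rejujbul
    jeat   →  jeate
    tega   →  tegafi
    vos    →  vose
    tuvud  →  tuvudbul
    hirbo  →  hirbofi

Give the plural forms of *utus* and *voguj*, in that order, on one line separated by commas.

utuse, vogujbul

The suffix is conditioned by the final sound: -e when the stem ends in a voiceless consonant (*jeat*, *vos*); -bul when the stem ends in a voiced consonant (*rejuj*, *tuvud*); -fi when the stem ends in a vowel (*tega*, *hirbo*).
*utus*: final sound = /s/, a voiceless consonant → -e → *utuse*.
*voguj* — final sound /j/ (a voiced consonant) → -bul → *vogujbul*.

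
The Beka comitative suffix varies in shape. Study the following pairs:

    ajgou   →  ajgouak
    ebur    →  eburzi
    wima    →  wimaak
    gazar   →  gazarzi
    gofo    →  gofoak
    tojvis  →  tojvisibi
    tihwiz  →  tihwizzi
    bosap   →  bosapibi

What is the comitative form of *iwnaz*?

Looking at the final sound of each stem: -ibi when the stem ends in a voiceless consonant (*tojvis*, *bosap*); -zi when the stem ends in a voiced consonant (*ebur*, *gazar*, *tihwiz*); -ak when the stem ends in a vowel (*ajgou*, *wima*, *gofo*).
The final sound of *iwnaz* is /z/, which is a voiced consonant, so the suffix is -zi, giving *iwnazzi*.

iwnazzi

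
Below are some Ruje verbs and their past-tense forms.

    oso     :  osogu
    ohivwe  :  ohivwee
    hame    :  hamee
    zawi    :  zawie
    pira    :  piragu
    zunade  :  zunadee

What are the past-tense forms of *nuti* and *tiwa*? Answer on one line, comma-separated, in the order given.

Looking at the last vowel of each stem: -e when the last vowel of the stem is a front vowel (*ohivwe*, *hame*, *zawi*, *zunade*); -gu when the last vowel of the stem is a back vowel (*oso*, *pira*).
*nuti* — last vowel /i/ (a front vowel) → -e → *nutie*.
The last vowel of *tiwa* is /a/, which is a back vowel, so the suffix is -gu, giving *tiwagu*.

nutie, tiwagu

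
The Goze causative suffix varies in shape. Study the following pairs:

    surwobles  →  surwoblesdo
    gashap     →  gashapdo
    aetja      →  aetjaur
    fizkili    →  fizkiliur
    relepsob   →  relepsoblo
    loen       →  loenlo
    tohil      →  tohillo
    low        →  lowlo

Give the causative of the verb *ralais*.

ralaisdo

The suffix is conditioned by the final sound: -do when the stem ends in a voiceless consonant (*surwobles*, *gashap*); -lo when the stem ends in a voiced consonant (*relepsob*, *loen*, *tohil*, *low*); -ur when the stem ends in a vowel (*aetja*, *fizkili*).
*ralais* — final sound /s/ (a voiceless consonant) → -do → *ralaisdo*.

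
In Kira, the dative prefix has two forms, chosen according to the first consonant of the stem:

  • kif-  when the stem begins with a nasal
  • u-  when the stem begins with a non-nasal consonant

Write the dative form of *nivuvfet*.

Since the first consonant of *nivuvfet* is /n/ (a nasal), it takes kif-, giving *kifnivuvfet*.

kifnivuvfet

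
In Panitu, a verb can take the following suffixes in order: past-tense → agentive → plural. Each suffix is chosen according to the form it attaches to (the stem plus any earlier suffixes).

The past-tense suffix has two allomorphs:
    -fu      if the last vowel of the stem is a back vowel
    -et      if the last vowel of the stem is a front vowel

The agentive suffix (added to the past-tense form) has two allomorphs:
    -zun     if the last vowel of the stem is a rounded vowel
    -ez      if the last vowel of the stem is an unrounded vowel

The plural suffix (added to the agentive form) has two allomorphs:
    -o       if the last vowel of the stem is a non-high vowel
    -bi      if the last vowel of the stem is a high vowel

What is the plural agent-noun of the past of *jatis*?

jatisetezo

The last vowel of *jatis* is /i/, which is a front vowel, so the past-tense suffix is -et, giving *jatiset*.
The past-tense form *jatiset*: last vowel = /e/, an unrounded vowel → -ez → *jatisetez*.
The agentive form *jatisetez*: last vowel = /e/, a non-high vowel → -o → *jatisetezo*.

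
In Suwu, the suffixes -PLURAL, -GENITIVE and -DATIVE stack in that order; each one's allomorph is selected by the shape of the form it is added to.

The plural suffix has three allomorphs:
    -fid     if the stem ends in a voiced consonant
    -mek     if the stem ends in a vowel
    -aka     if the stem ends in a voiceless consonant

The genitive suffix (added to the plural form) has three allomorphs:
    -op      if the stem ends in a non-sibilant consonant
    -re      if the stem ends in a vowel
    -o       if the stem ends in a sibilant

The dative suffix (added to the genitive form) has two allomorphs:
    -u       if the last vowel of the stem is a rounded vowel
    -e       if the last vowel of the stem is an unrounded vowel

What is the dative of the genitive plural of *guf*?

*guf* — final sound /f/ (a voiceless consonant) → -aka → *gufaka*.
The plural form *gufaka* — final sound /a/ (a vowel) → -re → *gufakare*.
The genitive form *gufakare*: last vowel = /e/, an unrounded vowel → -e → *gufakaree*.

gufakaree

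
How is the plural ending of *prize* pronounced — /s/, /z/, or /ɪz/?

/ɪz/

The stem *prize* ends in a sibilant (/s, z, ʃ, ʒ, tʃ, dʒ/).
The plural suffix surfaces as /ɪz/ after sibilants, /s/ after other voiceless consonants, and /z/ after other voiced sounds.
So the plural -s on *prize* is pronounced /ɪz/.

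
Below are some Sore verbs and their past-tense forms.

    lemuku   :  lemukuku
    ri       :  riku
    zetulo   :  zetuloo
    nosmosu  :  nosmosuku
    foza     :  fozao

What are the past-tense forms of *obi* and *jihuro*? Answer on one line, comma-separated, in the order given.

Looking at the last vowel of each stem: -ku when the last vowel of the stem is a high vowel (*lemuku*, *ri*, *nosmosu*); -o when the last vowel of the stem is a non-high vowel (*zetulo*, *foza*).
*obi*: last vowel = /i/, a high vowel → -ku → *obiku*.
*jihuro*: last vowel = /o/, a non-high vowel → -o → *jihuroo*.

obiku, jihuroo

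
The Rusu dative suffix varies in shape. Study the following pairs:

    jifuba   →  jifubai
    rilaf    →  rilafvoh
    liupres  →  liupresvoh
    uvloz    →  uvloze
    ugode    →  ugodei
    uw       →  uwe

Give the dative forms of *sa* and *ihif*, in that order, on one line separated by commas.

sai, ihifvoh

Looking at the final sound of each stem: -voh when the stem ends in a voiceless consonant (*rilaf*, *liupres*); -e when the stem ends in a voiced consonant (*uvloz*, *uw*); -i when the stem ends in a vowel (*jifuba*, *ugode*).
The final sound of *sa* is /a/, which is a vowel, so the suffix is -i, giving *sai*.
*ihif* — final sound /f/ (a voiceless consonant) → -voh → *ihifvoh*.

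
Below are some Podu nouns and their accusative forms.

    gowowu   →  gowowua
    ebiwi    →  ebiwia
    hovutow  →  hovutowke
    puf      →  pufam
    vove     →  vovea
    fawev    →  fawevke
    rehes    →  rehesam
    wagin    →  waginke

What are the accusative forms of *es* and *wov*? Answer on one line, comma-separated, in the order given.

The pattern is voicing of the final sound: -am when the stem ends in a voiceless consonant (*puf*, *rehes*); -ke when the stem ends in a voiced consonant (*hovutow*, *fawev*, *wagin*); -a when the stem ends in a vowel (*gowowu*, *ebiwi*, *vove*).
*es* — final sound /s/ (a voiceless consonant) → -am → *esam*.
The final sound of *wov* is /v/, which is a voiced consonant, so the suffix is -ke, giving *wovke*.

esam, wovke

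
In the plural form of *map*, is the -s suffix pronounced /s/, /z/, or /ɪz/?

The stem *map* ends in a voiceless non-sibilant consonant.
The plural suffix surfaces as /ɪz/ after sibilants, /s/ after other voiceless consonants, and /z/ after other voiced sounds.
So the plural -s on *map* is pronounced /s/.

/s/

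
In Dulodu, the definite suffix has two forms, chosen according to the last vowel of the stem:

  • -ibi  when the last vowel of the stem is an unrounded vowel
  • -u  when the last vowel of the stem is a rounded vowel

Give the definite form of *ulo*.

ulou

*ulo* — last vowel /o/ (a rounded vowel) → -u → *ulou*.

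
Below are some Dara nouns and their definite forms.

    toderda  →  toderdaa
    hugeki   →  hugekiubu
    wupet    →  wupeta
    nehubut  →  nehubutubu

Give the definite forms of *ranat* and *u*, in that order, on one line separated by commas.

ranata, uubu

Looking at the last vowel of each stem: -ubu when the last vowel of the stem is a high vowel (*hugeki*, *nehubut*); -a when the last vowel of the stem is a non-high vowel (*toderda*, *wupet*).
*ranat* — last vowel /a/ (a non-high vowel) → -a → *ranata*.
The last vowel of *u* is /u/, which is a high vowel, so the suffix is -ubu, giving *uubu*.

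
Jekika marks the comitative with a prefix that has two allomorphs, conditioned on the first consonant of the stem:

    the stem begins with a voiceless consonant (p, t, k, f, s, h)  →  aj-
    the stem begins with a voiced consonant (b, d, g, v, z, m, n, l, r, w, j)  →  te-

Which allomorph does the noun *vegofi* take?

Since the first consonant of *vegofi* is /v/ (voiced), it takes te-.

te-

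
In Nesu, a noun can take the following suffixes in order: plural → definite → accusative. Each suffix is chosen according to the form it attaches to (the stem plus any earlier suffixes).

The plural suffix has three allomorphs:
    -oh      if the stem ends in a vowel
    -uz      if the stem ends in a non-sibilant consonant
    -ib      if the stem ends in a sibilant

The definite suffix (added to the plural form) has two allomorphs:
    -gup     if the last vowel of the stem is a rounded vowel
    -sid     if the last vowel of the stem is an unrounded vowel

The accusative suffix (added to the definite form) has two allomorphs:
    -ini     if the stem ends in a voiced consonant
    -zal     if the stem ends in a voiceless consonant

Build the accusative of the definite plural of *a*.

aohgupzal

*a* — final sound /a/ (a vowel) → -oh → *aoh*.
The last vowel of the plural form *aoh* is /o/, which is a rounded vowel, so the definite suffix is -gup, giving *aohgup*.
The definite form *aohgup*: final consonant = /p/, voiceless → -zal → *aohgupzal*.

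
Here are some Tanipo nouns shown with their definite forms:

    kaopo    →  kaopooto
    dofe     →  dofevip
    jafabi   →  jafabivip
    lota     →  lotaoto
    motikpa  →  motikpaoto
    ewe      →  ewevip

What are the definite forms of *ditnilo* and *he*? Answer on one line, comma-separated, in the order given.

ditnilooto, hevip

The pattern is front/back vowel harmony: -vip when the last vowel of the stem is a front vowel (*dofe*, *jafabi*, *ewe*); -oto when the last vowel of the stem is a back vowel (*kaopo*, *lota*, *motikpa*).
The last vowel of *ditnilo* is /o/, which is a back vowel, so the suffix is -oto, giving *ditnilooto*.
*he*: last vowel = /e/, a front vowel → -vip → *hevip*.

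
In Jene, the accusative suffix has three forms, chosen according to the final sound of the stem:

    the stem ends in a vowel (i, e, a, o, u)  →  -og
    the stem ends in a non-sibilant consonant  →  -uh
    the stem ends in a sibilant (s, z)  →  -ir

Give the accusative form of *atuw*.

atuwuh

Since the final sound of *atuw* is /w/ (a non-sibilant consonant), it takes -uh, giving *atuwuh*.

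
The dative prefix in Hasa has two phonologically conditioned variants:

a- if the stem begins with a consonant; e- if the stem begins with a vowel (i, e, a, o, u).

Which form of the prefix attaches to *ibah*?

The first sound of *ibah* is /i/, which is a vowel, so the prefix is e-.

e-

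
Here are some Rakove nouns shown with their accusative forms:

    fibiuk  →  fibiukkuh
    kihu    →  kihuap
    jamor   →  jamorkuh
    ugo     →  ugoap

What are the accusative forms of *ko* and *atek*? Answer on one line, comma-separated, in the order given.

koap, atekkuh

Looking at the final sound of each stem: -kuh when the stem ends in a consonant (*fibiuk*, *jamor*); -ap when the stem ends in a vowel (*kihu*, *ugo*).
The final sound of *ko* is /o/, which is a vowel, so the suffix is -ap, giving *koap*.
*atek* — final sound /k/ (a consonant) → -kuh → *atekkuh*.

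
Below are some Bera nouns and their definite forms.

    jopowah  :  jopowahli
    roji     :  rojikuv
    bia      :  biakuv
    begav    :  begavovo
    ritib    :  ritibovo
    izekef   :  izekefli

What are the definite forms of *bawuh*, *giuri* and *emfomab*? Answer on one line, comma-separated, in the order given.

bawuhli, giurikuv, emfomabovo

Looking at the final sound of each stem: -li when the stem ends in a voiceless consonant (*jopowah*, *izekef*); -ovo when the stem ends in a voiced consonant (*begav*, *ritib*); -kuv when the stem ends in a vowel (*roji*, *bia*).
*bawuh* — final sound /h/ (a voiceless consonant) → -li → *bawuhli*.
*giuri* — final sound /i/ (a vowel) → -kuv → *giurikuv*.
*emfomab*: final sound = /b/, a voiced consonant → -ovo → *emfomabovo*.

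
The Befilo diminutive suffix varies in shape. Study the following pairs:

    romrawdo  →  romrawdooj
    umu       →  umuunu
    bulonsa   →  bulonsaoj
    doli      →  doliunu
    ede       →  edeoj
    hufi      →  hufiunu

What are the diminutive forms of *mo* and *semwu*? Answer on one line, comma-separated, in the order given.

The suffix is conditioned by the last vowel: -unu when the last vowel of the stem is a high vowel (*umu*, *doli*, *hufi*); -oj when the last vowel of the stem is a non-high vowel (*romrawdo*, *bulonsa*, *ede*).
*mo*: last vowel = /o/, a non-high vowel → -oj → *mooj*.
Since the last vowel of *semwu* is /u/ (a high vowel), it takes -unu, giving *semwuunu*.

mooj, semwuunu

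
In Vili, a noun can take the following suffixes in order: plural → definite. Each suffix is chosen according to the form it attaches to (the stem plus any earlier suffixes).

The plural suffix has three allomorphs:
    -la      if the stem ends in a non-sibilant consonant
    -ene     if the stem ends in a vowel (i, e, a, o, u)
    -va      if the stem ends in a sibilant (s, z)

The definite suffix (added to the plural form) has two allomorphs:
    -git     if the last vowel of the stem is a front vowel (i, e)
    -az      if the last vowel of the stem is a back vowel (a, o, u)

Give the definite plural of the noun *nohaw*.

nohawlaaz

Since the final sound of *nohaw* is /w/ (a non-sibilant consonant), it takes -la, giving *nohawla*.
Since the last vowel of the plural form *nohawla* is /a/ (a back vowel), it takes -az, giving *nohawlaaz*.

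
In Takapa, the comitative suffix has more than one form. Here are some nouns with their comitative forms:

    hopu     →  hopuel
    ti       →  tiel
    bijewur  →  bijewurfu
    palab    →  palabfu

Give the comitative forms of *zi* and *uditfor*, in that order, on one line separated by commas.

ziel, uditforfu

The suffix is conditioned by the final sound: -fu when the stem ends in a consonant (*bijewur*, *palab*); -el when the stem ends in a vowel (*hopu*, *ti*).
Since the final sound of *zi* is /i/ (a vowel), it takes -el, giving *ziel*.
Since the final sound of *uditfor* is /r/ (a consonant), it takes -fu, giving *uditforfu*.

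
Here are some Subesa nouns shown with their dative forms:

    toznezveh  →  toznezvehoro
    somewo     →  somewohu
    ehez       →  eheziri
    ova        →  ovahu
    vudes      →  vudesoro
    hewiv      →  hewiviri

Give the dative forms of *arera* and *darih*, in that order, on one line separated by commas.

arerahu, darihoro

The pattern is voicing of the final sound: -oro when the stem ends in a voiceless consonant (*toznezveh*, *vudes*); -iri when the stem ends in a voiced consonant (*ehez*, *hewiv*); -hu when the stem ends in a vowel (*somewo*, *ova*).
*arera*: final sound = /a/, a vowel → -hu → *arerahu*.
*darih*: final sound = /h/, a voiceless consonant → -oro → *darihoro*.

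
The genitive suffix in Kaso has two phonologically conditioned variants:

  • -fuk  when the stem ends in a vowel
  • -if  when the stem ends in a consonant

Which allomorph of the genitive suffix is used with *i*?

Since the final sound of *i* is /i/ (a vowel), it takes -fuk.

-fuk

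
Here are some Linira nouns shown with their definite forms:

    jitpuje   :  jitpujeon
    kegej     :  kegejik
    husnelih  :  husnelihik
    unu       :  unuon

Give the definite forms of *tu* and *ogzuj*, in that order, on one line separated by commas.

Looking at the final sound of each stem: -ik when the stem ends in a consonant (*kegej*, *husnelih*); -on when the stem ends in a vowel (*jitpuje*, *unu*).
The final sound of *tu* is /u/, which is a vowel, so the suffix is -on, giving *tuon*.
The final sound of *ogzuj* is /j/, which is a consonant, so the suffix is -ik, giving *ogzujik*.

tuon, ogzujik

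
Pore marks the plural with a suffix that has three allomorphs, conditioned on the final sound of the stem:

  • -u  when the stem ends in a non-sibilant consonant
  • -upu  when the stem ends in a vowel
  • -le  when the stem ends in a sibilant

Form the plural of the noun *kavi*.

kaviupu

Since the final sound of *kavi* is /i/ (a vowel), it takes -upu, giving *kaviupu*.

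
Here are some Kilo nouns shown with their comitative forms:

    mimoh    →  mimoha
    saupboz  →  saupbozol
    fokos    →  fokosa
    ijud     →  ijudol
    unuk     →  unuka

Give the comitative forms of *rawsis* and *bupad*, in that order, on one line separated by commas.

The alternation tracks the final consonant of the stem — -a when the stem ends in a voiceless consonant (*mimoh*, *fokos*, *unuk*); -ol when the stem ends in a voiced consonant (*saupboz*, *ijud*).
*rawsis*: final consonant = /s/, voiceless → -a → *rawsisa*.
The final consonant of *bupad* is /d/, which is voiced, so the suffix is -ol, giving *bupadol*.

rawsisa, bupadol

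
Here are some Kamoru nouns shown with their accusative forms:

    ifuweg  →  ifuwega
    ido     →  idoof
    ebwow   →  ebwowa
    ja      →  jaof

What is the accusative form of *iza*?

Looking at the final sound of each stem: -a when the stem ends in a consonant (*ifuweg*, *ebwow*); -of when the stem ends in a vowel (*ido*, *ja*).
Since the final sound of *iza* is /a/ (a vowel), it takes -of, giving *izaof*.

izaof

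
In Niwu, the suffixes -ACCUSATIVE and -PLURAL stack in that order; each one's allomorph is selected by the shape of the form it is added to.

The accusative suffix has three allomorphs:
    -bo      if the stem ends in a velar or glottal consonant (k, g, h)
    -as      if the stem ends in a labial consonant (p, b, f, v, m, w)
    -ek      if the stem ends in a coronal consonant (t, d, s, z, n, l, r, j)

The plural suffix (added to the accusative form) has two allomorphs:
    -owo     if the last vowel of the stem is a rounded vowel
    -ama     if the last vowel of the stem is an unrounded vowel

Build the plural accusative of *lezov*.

*lezov*: final consonant = /v/, labial → -as → *lezovas*.
The accusative form *lezovas* — last vowel /a/ (an unrounded vowel) → -ama → *lezovasama*.

lezovasama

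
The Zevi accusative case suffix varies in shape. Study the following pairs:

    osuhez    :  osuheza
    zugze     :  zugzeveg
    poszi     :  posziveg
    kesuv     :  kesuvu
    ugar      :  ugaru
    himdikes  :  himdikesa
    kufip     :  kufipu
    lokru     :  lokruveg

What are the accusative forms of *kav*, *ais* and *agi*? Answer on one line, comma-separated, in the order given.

kavu, aisa, agiveg

The suffix is conditioned by the final sound: -a when the stem ends in a sibilant (*osuhez*, *himdikes*); -u when the stem ends in a non-sibilant consonant (*kesuv*, *ugar*, *kufip*); -veg when the stem ends in a vowel (*zugze*, *poszi*, *lokru*).
*kav*: final sound = /v/, a non-sibilant consonant → -u → *kavu*.
Since the final sound of *ais* is /s/ (a sibilant), it takes -a, giving *aisa*.
The final sound of *agi* is /i/, which is a vowel, so the suffix is -veg, giving *agiveg*.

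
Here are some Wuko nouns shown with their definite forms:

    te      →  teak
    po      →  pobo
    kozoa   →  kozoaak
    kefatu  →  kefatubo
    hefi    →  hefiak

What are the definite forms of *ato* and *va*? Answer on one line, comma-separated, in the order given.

Looking at the last vowel of each stem: -bo when the last vowel of the stem is a rounded vowel (*po*, *kefatu*); -ak when the last vowel of the stem is an unrounded vowel (*te*, *kozoa*, *hefi*).
*ato* — last vowel /o/ (a rounded vowel) → -bo → *atobo*.
Since the last vowel of *va* is /a/ (an unrounded vowel), it takes -ak, giving *vaak*.

atobo, vaak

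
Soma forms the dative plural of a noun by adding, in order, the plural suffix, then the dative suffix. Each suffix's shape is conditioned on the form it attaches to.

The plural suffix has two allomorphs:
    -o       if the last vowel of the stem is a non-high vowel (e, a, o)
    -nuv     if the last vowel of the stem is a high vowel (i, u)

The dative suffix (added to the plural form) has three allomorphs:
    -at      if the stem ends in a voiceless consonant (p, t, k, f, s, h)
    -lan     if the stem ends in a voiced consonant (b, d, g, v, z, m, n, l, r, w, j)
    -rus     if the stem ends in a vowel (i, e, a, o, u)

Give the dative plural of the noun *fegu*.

The last vowel of *fegu* is /u/, which is a high vowel, so the plural suffix is -nuv, giving *fegunuv*.
The final sound of the plural form *fegunuv* is /v/, which is a voiced consonant, so the dative suffix is -lan, giving *fegunuvlan*.

fegunuvlan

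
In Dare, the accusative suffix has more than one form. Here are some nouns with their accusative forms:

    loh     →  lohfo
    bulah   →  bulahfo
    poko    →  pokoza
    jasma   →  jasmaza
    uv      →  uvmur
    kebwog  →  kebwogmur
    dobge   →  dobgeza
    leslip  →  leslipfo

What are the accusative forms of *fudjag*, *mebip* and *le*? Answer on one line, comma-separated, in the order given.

fudjagmur, mebipfo, leza

The pattern is voicing of the final sound: -fo when the stem ends in a voiceless consonant (*loh*, *bulah*, *leslip*); -mur when the stem ends in a voiced consonant (*uv*, *kebwog*); -za when the stem ends in a vowel (*poko*, *jasma*, *dobge*).
Since the final sound of *fudjag* is /g/ (a voiced consonant), it takes -mur, giving *fudjagmur*.
*mebip* — final sound /p/ (a voiceless consonant) → -fo → *mebipfo*.
*le* — final sound /e/ (a vowel) → -za → *leza*.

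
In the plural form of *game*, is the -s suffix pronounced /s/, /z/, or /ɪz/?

The stem *game* ends in a voiced non-sibilant sound.
The plural suffix surfaces as /ɪz/ after sibilants, /s/ after other voiceless consonants, and /z/ after other voiced sounds.
So the plural -s on *game* is pronounced /z/.

/z/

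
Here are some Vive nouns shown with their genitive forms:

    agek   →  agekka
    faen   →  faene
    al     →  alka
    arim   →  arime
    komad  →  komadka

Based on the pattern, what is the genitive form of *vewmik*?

The alternation tracks the final consonant of the stem — -e when the stem ends in a nasal (*faen*, *arim*); -ka when the stem ends in a non-nasal consonant (*agek*, *al*, *komad*).
*vewmik* — final consonant /k/ (non-nasal) → -ka → *vewmikka*.

vewmikka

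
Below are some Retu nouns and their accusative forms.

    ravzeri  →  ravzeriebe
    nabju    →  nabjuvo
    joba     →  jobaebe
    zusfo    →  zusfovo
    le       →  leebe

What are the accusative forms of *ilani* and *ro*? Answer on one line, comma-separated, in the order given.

The pattern is rounding harmony: -vo when the last vowel of the stem is a rounded vowel (*nabju*, *zusfo*); -ebe when the last vowel of the stem is an unrounded vowel (*ravzeri*, *joba*, *le*).
*ilani*: last vowel = /i/, an unrounded vowel → -ebe → *ilaniebe*.
Since the last vowel of *ro* is /o/ (a rounded vowel), it takes -vo, giving *rovo*.

ilaniebe, rovo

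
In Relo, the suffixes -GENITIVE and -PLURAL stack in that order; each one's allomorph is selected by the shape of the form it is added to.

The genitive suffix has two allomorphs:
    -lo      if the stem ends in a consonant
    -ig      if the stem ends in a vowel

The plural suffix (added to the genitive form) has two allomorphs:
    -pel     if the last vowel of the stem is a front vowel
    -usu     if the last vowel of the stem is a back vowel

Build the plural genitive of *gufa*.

gufaigpel

Since the final sound of *gufa* is /a/ (a vowel), it takes -ig, giving *gufaig*.
The last vowel of the genitive form *gufaig* is /i/, which is a front vowel, so the plural suffix is -pel, giving *gufaigpel*.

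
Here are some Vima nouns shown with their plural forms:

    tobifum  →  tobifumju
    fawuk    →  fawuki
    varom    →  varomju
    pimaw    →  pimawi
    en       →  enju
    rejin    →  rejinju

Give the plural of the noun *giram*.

Looking at the final consonant of each stem: -ju when the stem ends in a nasal (*tobifum*, *varom*, *en*, *rejin*); -i when the stem ends in a non-nasal consonant (*fawuk*, *pimaw*).
*giram*: final consonant = /m/, a nasal → -ju → *giramju*.

giramju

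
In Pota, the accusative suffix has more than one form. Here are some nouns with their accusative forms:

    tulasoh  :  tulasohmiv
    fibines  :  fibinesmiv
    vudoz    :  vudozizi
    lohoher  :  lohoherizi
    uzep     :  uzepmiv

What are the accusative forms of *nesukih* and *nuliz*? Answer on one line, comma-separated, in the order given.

nesukihmiv, nulizizi

The suffix is conditioned by the final consonant: -miv when the stem ends in a voiceless consonant (*tulasoh*, *fibines*, *uzep*); -izi when the stem ends in a voiced consonant (*vudoz*, *lohoher*).
The final consonant of *nesukih* is /h/, which is voiceless, so the suffix is -miv, giving *nesukihmiv*.
*nuliz* — final consonant /z/ (voiced) → -izi → *nulizizi*.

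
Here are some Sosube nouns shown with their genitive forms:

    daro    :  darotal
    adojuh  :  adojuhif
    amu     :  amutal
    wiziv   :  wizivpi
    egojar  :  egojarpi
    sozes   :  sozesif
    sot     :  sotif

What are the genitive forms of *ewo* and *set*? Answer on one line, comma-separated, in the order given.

ewotal, setif

The suffix is conditioned by the final sound: -if when the stem ends in a voiceless consonant (*adojuh*, *sozes*, *sot*); -pi when the stem ends in a voiced consonant (*wiziv*, *egojar*); -tal when the stem ends in a vowel (*daro*, *amu*).
*ewo*: final sound = /o/, a vowel → -tal → *ewotal*.
The final sound of *set* is /t/, which is a voiceless consonant, so the suffix is -if, giving *setif*.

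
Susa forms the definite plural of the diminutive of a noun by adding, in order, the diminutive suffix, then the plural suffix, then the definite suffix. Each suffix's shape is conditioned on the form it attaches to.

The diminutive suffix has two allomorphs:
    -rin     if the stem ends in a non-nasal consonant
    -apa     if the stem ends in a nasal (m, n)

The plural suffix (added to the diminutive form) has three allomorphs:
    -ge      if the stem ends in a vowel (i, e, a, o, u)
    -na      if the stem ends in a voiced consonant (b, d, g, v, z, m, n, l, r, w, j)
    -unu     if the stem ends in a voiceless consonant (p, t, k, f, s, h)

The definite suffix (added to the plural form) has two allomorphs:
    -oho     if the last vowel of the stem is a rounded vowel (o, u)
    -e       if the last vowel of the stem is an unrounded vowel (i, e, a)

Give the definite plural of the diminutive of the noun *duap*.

duaprinnae

*duap*: final consonant = /p/, non-nasal → -rin → *duaprin*.
The diminutive form *duaprin*: final sound = /n/, a voiced consonant → -na → *duaprinna*.
The plural form *duaprinna* — last vowel /a/ (an unrounded vowel) → -e → *duaprinnae*.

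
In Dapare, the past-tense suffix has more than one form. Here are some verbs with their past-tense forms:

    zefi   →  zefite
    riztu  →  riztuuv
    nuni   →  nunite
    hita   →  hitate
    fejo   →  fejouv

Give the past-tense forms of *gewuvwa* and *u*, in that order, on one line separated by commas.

The pattern is rounding harmony: -uv when the last vowel of the stem is a rounded vowel (*riztu*, *fejo*); -te when the last vowel of the stem is an unrounded vowel (*zefi*, *nuni*, *hita*).
*gewuvwa* — last vowel /a/ (an unrounded vowel) → -te → *gewuvwate*.
The last vowel of *u* is /u/, which is a rounded vowel, so the suffix is -uv, giving *uuv*.

gewuvwate, uuv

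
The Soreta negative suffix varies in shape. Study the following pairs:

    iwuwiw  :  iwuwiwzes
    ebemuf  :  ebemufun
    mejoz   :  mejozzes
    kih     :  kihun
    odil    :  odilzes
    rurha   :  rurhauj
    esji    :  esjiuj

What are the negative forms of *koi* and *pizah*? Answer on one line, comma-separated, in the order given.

koiuj, pizahun

The alternation tracks the final sound of the stem — -un when the stem ends in a voiceless consonant (*ebemuf*, *kih*); -zes when the stem ends in a voiced consonant (*iwuwiw*, *mejoz*, *odil*); -uj when the stem ends in a vowel (*rurha*, *esji*).
*koi*: final sound = /i/, a vowel → -uj → *koiuj*.
Since the final sound of *pizah* is /h/ (a voiceless consonant), it takes -un, giving *pizahun*.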